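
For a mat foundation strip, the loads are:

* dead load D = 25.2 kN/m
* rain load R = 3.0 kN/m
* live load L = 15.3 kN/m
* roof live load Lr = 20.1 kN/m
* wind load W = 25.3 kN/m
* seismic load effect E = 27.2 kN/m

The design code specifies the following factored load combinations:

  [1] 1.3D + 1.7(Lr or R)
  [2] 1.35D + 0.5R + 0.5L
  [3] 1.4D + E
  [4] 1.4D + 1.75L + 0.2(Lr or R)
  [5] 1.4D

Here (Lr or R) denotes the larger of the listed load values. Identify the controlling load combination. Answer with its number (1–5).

Combination 1

(Lr or R) → Lr = 20.1 kN/m.
[1] 1.3(25.2) + 1.7(20.1) = 66.93
[2] 1.35(25.2) + 0.5(3.0) + 0.5(15.3) = 43.17
[3] 1.4(25.2) + 1.0(27.2) = 62.48
[4] 1.4(25.2) + 1.75(15.3) + 0.2(20.1) = 66.08
[5] 1.4(25.2) = 35.28
The largest value is 66.93 kN/m from combination 1.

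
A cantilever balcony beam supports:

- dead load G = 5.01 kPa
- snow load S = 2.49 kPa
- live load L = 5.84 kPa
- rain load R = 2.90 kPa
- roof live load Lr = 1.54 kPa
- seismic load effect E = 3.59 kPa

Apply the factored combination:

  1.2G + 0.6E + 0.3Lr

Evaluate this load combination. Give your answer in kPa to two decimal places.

8.63 kPa

1.2(5.01) + 0.6(3.59) + 0.3(1.54) = 8.63
q_u = 8.63 kPa.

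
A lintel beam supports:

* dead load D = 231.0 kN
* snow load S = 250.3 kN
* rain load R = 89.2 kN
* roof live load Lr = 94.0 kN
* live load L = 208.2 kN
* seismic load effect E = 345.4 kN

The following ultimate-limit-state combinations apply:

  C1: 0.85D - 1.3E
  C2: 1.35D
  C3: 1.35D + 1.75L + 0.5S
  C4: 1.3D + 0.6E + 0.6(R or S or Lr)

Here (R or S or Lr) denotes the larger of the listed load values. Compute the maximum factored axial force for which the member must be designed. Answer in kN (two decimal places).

801.35 kN

(R or S or Lr) → S = 250.3 kN.
C1: 0.85(231.0) - 1.3(345.4) = -252.67
C2: 1.35(231.0) = 311.85
C3: 1.35(231.0) + 1.75(208.2) + 0.5(250.3) = 801.35
C4: 1.3(231.0) + 0.6(345.4) + 0.6(250.3) = 657.72
The controlling combination is 3, giving 801.35 kN.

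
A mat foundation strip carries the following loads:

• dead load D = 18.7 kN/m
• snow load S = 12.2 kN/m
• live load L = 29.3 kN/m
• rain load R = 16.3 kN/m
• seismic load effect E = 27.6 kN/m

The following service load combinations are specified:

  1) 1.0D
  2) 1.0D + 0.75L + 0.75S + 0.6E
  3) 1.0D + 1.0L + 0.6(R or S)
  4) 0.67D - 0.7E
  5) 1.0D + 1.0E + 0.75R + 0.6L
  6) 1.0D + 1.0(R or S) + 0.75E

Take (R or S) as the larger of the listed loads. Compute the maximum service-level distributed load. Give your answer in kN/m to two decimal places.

76.11 kN/m

(R or S) → R = 16.3 kN/m.
1) 1.0(18.7) = 18.70
2) 1.0(18.7) + 0.75(29.3) + 0.75(12.2) + 0.6(27.6) = 66.39
3) 1.0(18.7) + 1.0(29.3) + 0.6(16.3) = 57.78
4) 0.67(18.7) - 0.7(27.6) = -6.79
5) 1.0(18.7) + 1.0(27.6) + 0.75(16.3) + 0.6(29.3) = 76.11
6) 1.0(18.7) + 1.0(16.3) + 0.75(27.6) = 55.70
Maximum is from combination 5.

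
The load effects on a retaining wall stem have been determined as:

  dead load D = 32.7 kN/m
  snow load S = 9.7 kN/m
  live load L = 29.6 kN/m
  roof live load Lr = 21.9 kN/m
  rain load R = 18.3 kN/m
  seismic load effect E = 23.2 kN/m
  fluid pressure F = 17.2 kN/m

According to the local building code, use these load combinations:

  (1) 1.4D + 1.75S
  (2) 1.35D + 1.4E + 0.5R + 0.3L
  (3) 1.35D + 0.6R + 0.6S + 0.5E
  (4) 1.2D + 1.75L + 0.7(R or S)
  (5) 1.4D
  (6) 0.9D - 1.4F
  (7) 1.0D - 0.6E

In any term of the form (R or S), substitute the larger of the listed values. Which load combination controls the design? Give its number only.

Combination 4

(R or S) → R = 18.3 kN/m.
(1) 1.4(32.7) + 1.75(9.7) = 45.78 + 16.98 = 62.76
(2) 1.35(32.7) + 1.4(23.2) + 0.5(18.3) + 0.3(29.6) = 44.15 + 32.48 + 9.15 + 8.88 = 94.66
(3) 1.35(32.7) + 0.6(18.3) + 0.6(9.7) + 0.5(23.2) = 44.15 + 10.98 + 5.82 + 11.60 = 72.55
(4) 1.2(32.7) + 1.75(29.6) + 0.7(18.3) = 39.24 + 51.80 + 12.81 = 103.85
(5) 1.4(32.7) = 45.78
(6) 0.9(32.7) - 1.4(17.2) = 29.43 - 24.08 = 5.35
(7) 1.0(32.7) - 0.6(23.2) = 32.70 - 13.92 = 18.78
The largest value is 103.85 kN/m from combination 4.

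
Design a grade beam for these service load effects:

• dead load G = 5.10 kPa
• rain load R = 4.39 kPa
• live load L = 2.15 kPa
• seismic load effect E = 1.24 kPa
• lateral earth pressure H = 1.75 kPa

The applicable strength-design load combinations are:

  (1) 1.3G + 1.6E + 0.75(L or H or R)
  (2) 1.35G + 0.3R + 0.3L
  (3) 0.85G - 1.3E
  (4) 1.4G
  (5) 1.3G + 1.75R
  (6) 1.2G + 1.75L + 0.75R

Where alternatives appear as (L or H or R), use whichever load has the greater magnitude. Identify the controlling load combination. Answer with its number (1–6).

(L or H or R) → R = 4.39 kPa.
(1) 1.3(5.10) + 1.6(1.24) + 0.75(4.39) = 11.91
(2) 1.35(5.10) + 0.3(4.39) + 0.3(2.15) = 8.85
(3) 0.85(5.10) - 1.3(1.24) = 2.72
(4) 1.4(5.10) = 7.14
(5) 1.3(5.10) + 1.75(4.39) = 6.63 + 7.68 = 14.31
(6) 1.2(5.10) + 1.75(2.15) + 0.75(4.39) = 13.18
The largest value is 14.31 kPa from combination 5.

Combination 5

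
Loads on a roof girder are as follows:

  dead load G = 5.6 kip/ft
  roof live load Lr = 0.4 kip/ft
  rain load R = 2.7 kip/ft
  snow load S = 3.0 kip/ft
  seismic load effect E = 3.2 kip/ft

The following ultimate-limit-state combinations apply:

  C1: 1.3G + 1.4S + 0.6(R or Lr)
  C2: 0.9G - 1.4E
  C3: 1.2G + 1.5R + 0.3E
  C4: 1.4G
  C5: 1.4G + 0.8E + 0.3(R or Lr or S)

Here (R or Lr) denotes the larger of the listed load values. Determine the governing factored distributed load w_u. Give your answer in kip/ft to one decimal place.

(R or Lr) → R = 2.7 kip/ft; (R or Lr or S) → S = 3.0 kip/ft.
C1: 1.3(5.6) + 1.4(3.0) + 0.6(2.7) = 7.3 + 4.2 + 1.6 = 13.1
C2: 0.9(5.6) - 1.4(3.2) = 0.6
C3: 1.2(5.6) + 1.5(2.7) + 0.3(3.2) = 11.7
C4: 1.4(5.6) = 7.8
C5: 1.4(5.6) + 0.8(3.2) + 0.3(3.0) = 7.8 + 2.6 + 0.9 = 11.3
Maximum is from combination 1.

13.1 kip/ft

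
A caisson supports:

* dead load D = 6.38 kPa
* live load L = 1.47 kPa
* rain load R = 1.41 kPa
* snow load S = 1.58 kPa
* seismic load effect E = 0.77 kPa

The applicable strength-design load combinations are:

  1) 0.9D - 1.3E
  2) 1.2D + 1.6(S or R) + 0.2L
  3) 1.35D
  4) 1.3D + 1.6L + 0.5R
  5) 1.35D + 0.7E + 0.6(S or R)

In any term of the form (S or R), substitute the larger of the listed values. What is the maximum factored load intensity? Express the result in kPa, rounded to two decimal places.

11.35 kPa

(S or R) → S = 1.58 kPa.
1) 0.9(6.38) - 1.3(0.77) = 5.74 - 1.00 = 4.74
2) 1.2(6.38) + 1.6(1.58) + 0.2(1.47) = 7.66 + 2.53 + 0.29 = 10.48
3) 1.35(6.38) = 8.61
4) 1.3(6.38) + 1.6(1.47) + 0.5(1.41) = 8.29 + 2.35 + 0.71 = 11.35
5) 1.35(6.38) + 0.7(0.77) + 0.6(1.58) = 8.61 + 0.54 + 0.95 = 10.10
Combination 4 governs: q_u = 11.35 kPa.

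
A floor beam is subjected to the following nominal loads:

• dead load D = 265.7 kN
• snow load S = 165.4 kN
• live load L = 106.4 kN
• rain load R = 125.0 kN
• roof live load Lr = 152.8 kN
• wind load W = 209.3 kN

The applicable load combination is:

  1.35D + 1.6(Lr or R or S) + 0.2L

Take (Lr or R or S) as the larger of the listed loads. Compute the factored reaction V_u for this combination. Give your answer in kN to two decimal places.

(Lr or R or S) → S = 165.4 kN.
1.35(265.7) + 1.6(165.4) + 0.2(106.4) = 644.62
V_u = 644.62 kN.

644.62 kN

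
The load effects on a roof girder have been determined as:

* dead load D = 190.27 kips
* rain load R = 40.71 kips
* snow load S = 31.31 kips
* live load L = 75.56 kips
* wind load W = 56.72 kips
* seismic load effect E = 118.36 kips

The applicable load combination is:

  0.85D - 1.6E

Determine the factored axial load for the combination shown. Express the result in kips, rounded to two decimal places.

0.85(190.27) - 1.6(118.36) = 161.73 - 189.38 = -27.65
P_u = -27.65 kips.

-27.65 kips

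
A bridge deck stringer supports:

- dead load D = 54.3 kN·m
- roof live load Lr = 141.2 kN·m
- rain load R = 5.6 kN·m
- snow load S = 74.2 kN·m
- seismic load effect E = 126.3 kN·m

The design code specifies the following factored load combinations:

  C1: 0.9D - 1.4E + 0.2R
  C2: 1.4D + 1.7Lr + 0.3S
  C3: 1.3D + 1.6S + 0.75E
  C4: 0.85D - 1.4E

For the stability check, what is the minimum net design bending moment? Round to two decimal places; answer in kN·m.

C1: 0.9(54.3) - 1.4(126.3) + 0.2(5.6) = 48.87 - 176.82 + 1.12 = -126.83
C2: 1.4(54.3) + 1.7(141.2) + 0.3(74.2) = 76.02 + 240.04 + 22.26 = 338.32
C3: 1.3(54.3) + 1.6(74.2) + 0.75(126.3) = 70.59 + 118.72 + 94.73 = 284.04
C4: 0.85(54.3) - 1.4(126.3) = -130.67
Combination 4 gives the minimum: -130.67 kN·m.

-130.67 kN·m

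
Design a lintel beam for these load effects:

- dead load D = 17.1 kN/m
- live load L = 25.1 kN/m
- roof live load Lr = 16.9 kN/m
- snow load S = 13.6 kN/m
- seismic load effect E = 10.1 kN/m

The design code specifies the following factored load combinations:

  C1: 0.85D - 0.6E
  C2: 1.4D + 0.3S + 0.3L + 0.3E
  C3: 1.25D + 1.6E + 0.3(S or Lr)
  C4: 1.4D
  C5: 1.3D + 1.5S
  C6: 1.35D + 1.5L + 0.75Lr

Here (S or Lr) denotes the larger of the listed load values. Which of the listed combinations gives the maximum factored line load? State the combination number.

(S or Lr) → Lr = 16.9 kN/m.
C1: 0.85(17.1) - 0.6(10.1) = 8.48
C2: 1.4(17.1) + 0.3(13.6) + 0.3(25.1) + 0.3(10.1) = 38.58
C3: 1.25(17.1) + 1.6(10.1) + 0.3(16.9) = 42.61
C4: 1.4(17.1) = 23.94
C5: 1.3(17.1) + 1.5(13.6) = 42.63
C6: 1.35(17.1) + 1.5(25.1) + 0.75(16.9) = 73.41
The largest value is 73.41 kN/m from combination 6.

Combination 6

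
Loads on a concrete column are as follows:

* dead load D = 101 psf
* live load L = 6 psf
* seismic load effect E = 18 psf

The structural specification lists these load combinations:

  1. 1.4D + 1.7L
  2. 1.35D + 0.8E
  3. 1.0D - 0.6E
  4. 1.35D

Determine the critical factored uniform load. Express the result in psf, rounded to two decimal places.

151.60 psf

1. 1.4(101) + 1.7(6) = 151.60
2. 1.35(101) + 0.8(18) = 150.75
3. 1.0(101) - 0.6(18) = 90.20
4. 1.35(101) = 136.35
Combination 1 governs: q_u = 151.60 psf.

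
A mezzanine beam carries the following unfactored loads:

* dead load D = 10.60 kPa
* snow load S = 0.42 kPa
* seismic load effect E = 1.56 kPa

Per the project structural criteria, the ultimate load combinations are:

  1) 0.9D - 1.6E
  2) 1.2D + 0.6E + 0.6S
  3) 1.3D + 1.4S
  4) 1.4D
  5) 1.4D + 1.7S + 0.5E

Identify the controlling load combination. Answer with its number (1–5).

Combination 5

1) 0.9(10.60) - 1.6(1.56) = 9.54 - 2.50 = 7.04
2) 1.2(10.60) + 0.6(1.56) + 0.6(0.42) = 12.72 + 0.94 + 0.25 = 13.91
3) 1.3(10.60) + 1.4(0.42) = 13.78 + 0.59 = 14.37
4) 1.4(10.60) = 14.84
5) 1.4(10.60) + 1.7(0.42) + 0.5(1.56) = 14.84 + 0.71 + 0.78 = 16.33
The largest value is 16.33 kPa from combination 5.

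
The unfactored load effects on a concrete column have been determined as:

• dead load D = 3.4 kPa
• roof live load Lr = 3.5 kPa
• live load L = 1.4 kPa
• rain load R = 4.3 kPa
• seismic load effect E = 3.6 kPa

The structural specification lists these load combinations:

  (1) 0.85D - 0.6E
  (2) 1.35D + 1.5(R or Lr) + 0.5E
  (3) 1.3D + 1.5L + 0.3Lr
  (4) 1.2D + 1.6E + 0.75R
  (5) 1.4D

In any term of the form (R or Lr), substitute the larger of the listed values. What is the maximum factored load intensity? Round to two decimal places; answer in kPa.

13.07 kPa

(R or Lr) → R = 4.3 kPa.
(1) 0.85(3.4) - 0.6(3.6) = 2.89 - 2.16 = 0.73
(2) 1.35(3.4) + 1.5(4.3) + 0.5(3.6) = 4.59 + 6.45 + 1.80 = 12.84
(3) 1.3(3.4) + 1.5(1.4) + 0.3(3.5) = 4.42 + 2.10 + 1.05 = 7.57
(4) 1.2(3.4) + 1.6(3.6) + 0.75(4.3) = 4.08 + 5.76 + 3.23 = 13.07
(5) 1.4(3.4) = 4.76
Maximum is from combination 4.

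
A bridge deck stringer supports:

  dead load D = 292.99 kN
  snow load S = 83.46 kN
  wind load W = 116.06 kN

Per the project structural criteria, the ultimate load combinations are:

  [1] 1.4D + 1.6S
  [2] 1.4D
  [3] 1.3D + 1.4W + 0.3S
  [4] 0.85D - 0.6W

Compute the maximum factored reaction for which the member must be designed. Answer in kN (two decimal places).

[1] 1.4(292.99) + 1.6(83.46) = 543.72
[2] 1.4(292.99) = 410.19
[3] 1.3(292.99) + 1.4(116.06) + 0.3(83.46) = 568.41
[4] 0.85(292.99) - 0.6(116.06) = 179.41
Combination 3 governs: V_u = 568.41 kN.

568.41 kN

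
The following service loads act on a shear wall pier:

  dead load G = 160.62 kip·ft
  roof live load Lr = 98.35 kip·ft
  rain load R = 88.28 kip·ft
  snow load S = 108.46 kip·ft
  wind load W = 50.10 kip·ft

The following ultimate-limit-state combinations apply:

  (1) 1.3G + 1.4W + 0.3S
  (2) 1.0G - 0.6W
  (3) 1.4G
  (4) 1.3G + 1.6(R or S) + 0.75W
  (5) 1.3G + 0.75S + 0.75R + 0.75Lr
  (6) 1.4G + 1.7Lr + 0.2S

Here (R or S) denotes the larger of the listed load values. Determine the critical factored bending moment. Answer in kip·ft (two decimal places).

430.12 kip·ft

(R or S) → S = 108.46 kip·ft.
(1) 1.3(160.62) + 1.4(50.10) + 0.3(108.46) = 311.48
(2) 1.0(160.62) - 0.6(50.10) = 160.62 - 30.06 = 130.56
(3) 1.4(160.62) = 224.87
(4) 1.3(160.62) + 1.6(108.46) + 0.75(50.10) = 419.92
(5) 1.3(160.62) + 0.75(108.46) + 0.75(88.28) + 0.75(98.35) = 430.12
(6) 1.4(160.62) + 1.7(98.35) + 0.2(108.46) = 224.87 + 167.20 + 21.69 = 413.76
Maximum is from combination 5.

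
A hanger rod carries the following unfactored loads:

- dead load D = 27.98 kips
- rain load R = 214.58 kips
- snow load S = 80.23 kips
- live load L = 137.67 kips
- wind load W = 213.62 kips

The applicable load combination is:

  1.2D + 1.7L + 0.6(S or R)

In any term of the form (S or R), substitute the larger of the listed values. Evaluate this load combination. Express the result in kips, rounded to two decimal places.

(S or R) → R = 214.58 kips.
1.2(27.98) + 1.7(137.67) + 0.6(214.58) = 396.36
P_u = 396.36 kips.

396.36 kips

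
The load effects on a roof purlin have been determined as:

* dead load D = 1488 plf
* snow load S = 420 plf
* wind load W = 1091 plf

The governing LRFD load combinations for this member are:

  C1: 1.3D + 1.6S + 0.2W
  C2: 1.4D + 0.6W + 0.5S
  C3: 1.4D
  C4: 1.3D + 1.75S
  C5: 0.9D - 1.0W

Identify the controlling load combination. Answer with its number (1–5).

C1: 1.3(1488) + 1.6(420) + 0.2(1091) = 2824.60
C2: 1.4(1488) + 0.6(1091) + 0.5(420) = 2947.80
C3: 1.4(1488) = 2083.20
C4: 1.3(1488) + 1.75(420) = 2669.40
C5: 0.9(1488) - 1.0(1091) = 248.20
The largest value is 2947.80 plf from combination 2.

Combination 2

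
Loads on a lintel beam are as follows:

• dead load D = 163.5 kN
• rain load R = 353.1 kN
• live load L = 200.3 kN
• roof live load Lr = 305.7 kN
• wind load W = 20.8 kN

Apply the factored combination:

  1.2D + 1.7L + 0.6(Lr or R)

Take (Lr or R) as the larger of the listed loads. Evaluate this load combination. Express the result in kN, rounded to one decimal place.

(Lr or R) → R = 353.1 kN.
1.2(163.5) + 1.7(200.3) + 0.6(353.1) = 196.2 + 340.5 + 211.9 = 748.6
N_u = 748.6 kN.

748.6 kN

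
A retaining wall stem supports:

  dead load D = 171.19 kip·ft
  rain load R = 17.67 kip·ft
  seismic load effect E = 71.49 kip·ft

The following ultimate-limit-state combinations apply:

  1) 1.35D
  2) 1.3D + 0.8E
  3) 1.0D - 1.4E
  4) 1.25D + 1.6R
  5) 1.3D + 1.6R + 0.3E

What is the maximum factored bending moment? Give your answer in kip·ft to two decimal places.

1) 1.35(171.19) = 231.11
2) 1.3(171.19) + 0.8(71.49) = 222.55 + 57.19 = 279.74
3) 1.0(171.19) - 1.4(71.49) = 171.19 - 100.09 = 71.10
4) 1.25(171.19) + 1.6(17.67) = 213.99 + 28.27 = 242.26
5) 1.3(171.19) + 1.6(17.67) + 0.3(71.49) = 222.55 + 28.27 + 21.45 = 272.27
Combination 2 governs: M_u = 279.74 kip·ft.

279.74 kip·ft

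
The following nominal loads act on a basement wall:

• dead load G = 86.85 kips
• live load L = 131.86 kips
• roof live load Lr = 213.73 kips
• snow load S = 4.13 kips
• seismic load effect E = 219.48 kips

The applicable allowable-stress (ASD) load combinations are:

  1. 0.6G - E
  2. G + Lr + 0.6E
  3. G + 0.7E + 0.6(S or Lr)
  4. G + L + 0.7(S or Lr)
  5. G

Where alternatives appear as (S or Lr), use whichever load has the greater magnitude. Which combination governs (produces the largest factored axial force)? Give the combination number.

(S or Lr) → Lr = 213.73 kips.
1. 0.6(86.85) - 1.0(219.48) = -167.37
2. 1.0(86.85) + 1.0(213.73) + 0.6(219.48) = 432.27
3. 1.0(86.85) + 0.7(219.48) + 0.6(213.73) = 368.72
4. 1.0(86.85) + 1.0(131.86) + 0.7(213.73) = 368.32
5. 1.0(86.85) = 86.85
The largest value is 432.27 kips from combination 2.

Combination 2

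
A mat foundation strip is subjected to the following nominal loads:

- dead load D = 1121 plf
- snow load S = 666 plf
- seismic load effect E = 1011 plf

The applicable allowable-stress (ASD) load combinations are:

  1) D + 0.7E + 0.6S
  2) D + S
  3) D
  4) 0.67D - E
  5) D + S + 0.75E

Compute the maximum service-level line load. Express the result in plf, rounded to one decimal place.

2545.3 plf

1) 1.0(1121) + 0.7(1011) + 0.6(666) = 2228.3
2) 1.0(1121) + 1.0(666) = 1787.0
3) 1.0(1121) = 1121.0
4) 0.67(1121) - 1.0(1011) = -259.9
5) 1.0(1121) + 1.0(666) + 0.75(1011) = 2545.3
Maximum is from combination 5.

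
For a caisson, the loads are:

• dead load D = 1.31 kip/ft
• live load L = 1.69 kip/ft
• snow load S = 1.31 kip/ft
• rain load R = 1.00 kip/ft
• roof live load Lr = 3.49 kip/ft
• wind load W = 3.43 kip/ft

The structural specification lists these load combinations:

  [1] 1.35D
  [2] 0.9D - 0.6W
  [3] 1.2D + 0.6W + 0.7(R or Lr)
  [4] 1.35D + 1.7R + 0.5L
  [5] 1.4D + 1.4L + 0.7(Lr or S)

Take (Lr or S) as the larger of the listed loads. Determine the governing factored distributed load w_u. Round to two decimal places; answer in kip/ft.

(R or Lr) → Lr = 3.49 kip/ft; (Lr or S) → Lr = 3.49 kip/ft.
[1] 1.35(1.31) = 1.77
[2] 0.9(1.31) - 0.6(3.43) = 1.18 - 2.06 = -0.88
[3] 1.2(1.31) + 0.6(3.43) + 0.7(3.49) = 1.57 + 2.06 + 2.44 = 6.07
[4] 1.35(1.31) + 1.7(1.00) + 0.5(1.69) = 4.31
[5] 1.4(1.31) + 1.4(1.69) + 0.7(3.49) = 1.83 + 2.37 + 2.44 = 6.64
Combination 5 governs: w_u = 6.64 kip/ft.

6.64 kip/ft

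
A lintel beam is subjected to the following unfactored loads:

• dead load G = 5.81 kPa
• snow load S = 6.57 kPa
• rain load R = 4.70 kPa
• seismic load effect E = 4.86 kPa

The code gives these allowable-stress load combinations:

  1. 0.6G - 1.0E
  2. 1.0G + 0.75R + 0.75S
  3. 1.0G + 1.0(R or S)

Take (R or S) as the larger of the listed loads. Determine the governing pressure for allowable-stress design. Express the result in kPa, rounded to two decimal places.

(R or S) → S = 6.57 kPa.
1. 0.6(5.81) - 1.0(4.86) = 3.49 - 4.86 = -1.37
2. 1.0(5.81) + 0.75(4.70) + 0.75(6.57) = 14.26
3. 1.0(5.81) + 1.0(6.57) = 5.81 + 6.57 = 12.38
Maximum is from combination 2.

14.26 kPa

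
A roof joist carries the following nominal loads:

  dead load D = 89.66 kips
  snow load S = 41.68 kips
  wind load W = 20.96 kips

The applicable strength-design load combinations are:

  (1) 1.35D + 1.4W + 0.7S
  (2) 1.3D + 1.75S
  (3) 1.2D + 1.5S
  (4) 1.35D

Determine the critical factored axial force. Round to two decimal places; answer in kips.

189.50 kips

(1) 1.35(89.66) + 1.4(20.96) + 0.7(41.68) = 179.56
(2) 1.3(89.66) + 1.75(41.68) = 189.50
(3) 1.2(89.66) + 1.5(41.68) = 170.11
(4) 1.35(89.66) = 121.04
Combination 2 governs: P_u = 189.50 kips.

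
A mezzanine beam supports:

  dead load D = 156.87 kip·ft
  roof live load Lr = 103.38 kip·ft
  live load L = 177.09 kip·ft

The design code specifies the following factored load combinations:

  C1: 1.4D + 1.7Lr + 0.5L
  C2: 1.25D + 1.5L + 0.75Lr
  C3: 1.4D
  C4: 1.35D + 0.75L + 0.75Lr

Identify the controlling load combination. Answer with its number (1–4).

Combination 2

C1: 1.4(156.87) + 1.7(103.38) + 0.5(177.09) = 483.91
C2: 1.25(156.87) + 1.5(177.09) + 0.75(103.38) = 539.26
C3: 1.4(156.87) = 219.62
C4: 1.35(156.87) + 0.75(177.09) + 0.75(103.38) = 211.77 + 132.82 + 77.54 = 422.13
The largest value is 539.26 kip·ft from combination 2.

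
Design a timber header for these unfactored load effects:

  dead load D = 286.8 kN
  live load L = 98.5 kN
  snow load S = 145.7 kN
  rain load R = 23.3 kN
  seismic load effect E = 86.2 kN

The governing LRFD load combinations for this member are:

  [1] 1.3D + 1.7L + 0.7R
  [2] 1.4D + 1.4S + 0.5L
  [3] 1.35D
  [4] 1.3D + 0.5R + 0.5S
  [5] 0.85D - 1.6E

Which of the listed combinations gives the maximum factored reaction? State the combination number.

[1] 1.3(286.8) + 1.7(98.5) + 0.7(23.3) = 372.8 + 167.5 + 16.3 = 556.6
[2] 1.4(286.8) + 1.4(145.7) + 0.5(98.5) = 401.5 + 204.0 + 49.3 = 654.8
[3] 1.35(286.8) = 387.2
[4] 1.3(286.8) + 0.5(23.3) + 0.5(145.7) = 457.3
[5] 0.85(286.8) - 1.6(86.2) = 243.8 - 137.9 = 105.9
The largest value is 654.8 kN from combination 2.

Combination 2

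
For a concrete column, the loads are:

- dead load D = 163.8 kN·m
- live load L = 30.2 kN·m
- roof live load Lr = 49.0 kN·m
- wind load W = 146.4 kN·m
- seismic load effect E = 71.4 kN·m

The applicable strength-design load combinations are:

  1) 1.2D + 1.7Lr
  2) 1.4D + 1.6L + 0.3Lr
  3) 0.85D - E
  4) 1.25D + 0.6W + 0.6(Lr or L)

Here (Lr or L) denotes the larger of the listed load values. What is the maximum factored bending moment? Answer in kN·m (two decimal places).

(Lr or L) → Lr = 49.0 kN·m.
1) 1.2(163.8) + 1.7(49.0) = 196.56 + 83.30 = 279.86
2) 1.4(163.8) + 1.6(30.2) + 0.3(49.0) = 229.32 + 48.32 + 14.70 = 292.34
3) 0.85(163.8) - 1.0(71.4) = 139.23 - 71.40 = 67.83
4) 1.25(163.8) + 0.6(146.4) + 0.6(49.0) = 204.75 + 87.84 + 29.40 = 321.99
Maximum is from combination 4.

321.99 kN·m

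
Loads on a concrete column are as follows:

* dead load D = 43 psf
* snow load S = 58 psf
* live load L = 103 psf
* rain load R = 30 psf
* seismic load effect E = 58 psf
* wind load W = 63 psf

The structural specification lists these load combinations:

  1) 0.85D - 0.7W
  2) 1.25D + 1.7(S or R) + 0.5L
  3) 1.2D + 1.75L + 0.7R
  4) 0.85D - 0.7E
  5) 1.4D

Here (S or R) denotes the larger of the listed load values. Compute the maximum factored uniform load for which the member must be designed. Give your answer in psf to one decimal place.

252.9 psf

(S or R) → S = 58 psf.
1) 0.85(43) - 0.7(63) = -7.6
2) 1.25(43) + 1.7(58) + 0.5(103) = 53.8 + 98.6 + 51.5 = 203.9
3) 1.2(43) + 1.75(103) + 0.7(30) = 51.6 + 180.3 + 21.0 = 252.9
4) 0.85(43) - 0.7(58) = -4.1
5) 1.4(43) = 60.2
Combination 3 governs: q_u = 252.9 psf.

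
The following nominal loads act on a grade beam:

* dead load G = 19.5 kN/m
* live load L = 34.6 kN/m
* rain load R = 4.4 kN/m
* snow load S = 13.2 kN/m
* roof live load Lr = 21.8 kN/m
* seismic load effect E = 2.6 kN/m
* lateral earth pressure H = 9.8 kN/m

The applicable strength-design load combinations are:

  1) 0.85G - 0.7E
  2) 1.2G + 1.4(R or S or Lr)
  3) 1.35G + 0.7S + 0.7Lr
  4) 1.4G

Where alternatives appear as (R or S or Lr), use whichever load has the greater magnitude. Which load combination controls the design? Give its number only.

Combination 2

(R or S or Lr) → Lr = 21.8 kN/m.
1) 0.85(19.5) - 0.7(2.6) = 16.6 - 1.8 = 14.8
2) 1.2(19.5) + 1.4(21.8) = 23.4 + 30.5 = 53.9
3) 1.35(19.5) + 0.7(13.2) + 0.7(21.8) = 26.3 + 9.2 + 15.3 = 50.8
4) 1.4(19.5) = 27.3
The largest value is 53.9 kN/m from combination 2.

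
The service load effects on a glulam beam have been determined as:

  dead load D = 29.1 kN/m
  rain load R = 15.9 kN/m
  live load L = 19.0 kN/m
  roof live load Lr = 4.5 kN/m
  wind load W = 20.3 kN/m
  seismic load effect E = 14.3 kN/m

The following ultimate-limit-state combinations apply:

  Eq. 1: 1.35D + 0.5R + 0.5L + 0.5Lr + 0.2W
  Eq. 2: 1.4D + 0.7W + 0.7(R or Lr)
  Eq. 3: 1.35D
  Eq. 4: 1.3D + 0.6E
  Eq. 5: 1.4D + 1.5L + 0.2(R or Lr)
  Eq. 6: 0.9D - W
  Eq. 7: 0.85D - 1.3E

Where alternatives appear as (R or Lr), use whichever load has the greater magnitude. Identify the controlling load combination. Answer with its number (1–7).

Combination 5

(R or Lr) → R = 15.9 kN/m.
Eq. 1: 1.35(29.1) + 0.5(15.9) + 0.5(19.0) + 0.5(4.5) + 0.2(20.3) = 39.29 + 7.95 + 9.50 + 2.25 + 4.06 = 63.05
Eq. 2: 1.4(29.1) + 0.7(20.3) + 0.7(15.9) = 40.74 + 14.21 + 11.13 = 66.08
Eq. 3: 1.35(29.1) = 39.29
Eq. 4: 1.3(29.1) + 0.6(14.3) = 37.83 + 8.58 = 46.41
Eq. 5: 1.4(29.1) + 1.5(19.0) + 0.2(15.9) = 40.74 + 28.50 + 3.18 = 72.42
Eq. 6: 0.9(29.1) - 1.0(20.3) = 26.19 - 20.30 = 5.89
Eq. 7: 0.85(29.1) - 1.3(14.3) = 24.74 - 18.59 = 6.15
The largest value is 72.42 kN/m from combination 5.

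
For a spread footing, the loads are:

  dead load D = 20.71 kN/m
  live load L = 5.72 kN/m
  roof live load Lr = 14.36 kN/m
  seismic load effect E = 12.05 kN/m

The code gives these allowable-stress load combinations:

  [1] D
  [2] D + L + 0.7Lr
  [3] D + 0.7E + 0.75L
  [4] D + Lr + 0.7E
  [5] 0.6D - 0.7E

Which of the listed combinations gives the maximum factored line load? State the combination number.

[1] 1.0(20.71) = 20.71
[2] 1.0(20.71) + 1.0(5.72) + 0.7(14.36) = 20.71 + 5.72 + 10.05 = 36.48
[3] 1.0(20.71) + 0.7(12.05) + 0.75(5.72) = 20.71 + 8.44 + 4.29 = 33.44
[4] 1.0(20.71) + 1.0(14.36) + 0.7(12.05) = 20.71 + 14.36 + 8.44 = 43.51
[5] 0.6(20.71) - 0.7(12.05) = 12.43 - 8.44 = 3.99
The largest value is 43.51 kN/m from combination 4.

Combination 4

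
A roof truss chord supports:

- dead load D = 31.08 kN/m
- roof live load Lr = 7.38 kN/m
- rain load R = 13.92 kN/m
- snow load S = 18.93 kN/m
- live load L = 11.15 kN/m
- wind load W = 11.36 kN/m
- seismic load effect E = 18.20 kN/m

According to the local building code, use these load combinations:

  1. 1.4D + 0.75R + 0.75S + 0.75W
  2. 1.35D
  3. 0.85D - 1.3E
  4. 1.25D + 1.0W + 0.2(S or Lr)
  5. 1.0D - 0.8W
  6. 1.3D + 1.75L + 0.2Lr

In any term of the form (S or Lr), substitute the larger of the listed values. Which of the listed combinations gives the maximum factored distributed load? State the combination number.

(S or Lr) → S = 18.93 kN/m.
1. 1.4(31.08) + 0.75(13.92) + 0.75(18.93) + 0.75(11.36) = 43.51 + 10.44 + 14.20 + 8.52 = 76.67
2. 1.35(31.08) = 41.96
3. 0.85(31.08) - 1.3(18.20) = 26.42 - 23.66 = 2.76
4. 1.25(31.08) + 1.0(11.36) + 0.2(18.93) = 38.85 + 11.36 + 3.79 = 54.00
5. 1.0(31.08) - 0.8(11.36) = 31.08 - 9.09 = 21.99
6. 1.3(31.08) + 1.75(11.15) + 0.2(7.38) = 40.40 + 19.51 + 1.48 = 61.39
The largest value is 76.67 kN/m from combination 1.

Combination 1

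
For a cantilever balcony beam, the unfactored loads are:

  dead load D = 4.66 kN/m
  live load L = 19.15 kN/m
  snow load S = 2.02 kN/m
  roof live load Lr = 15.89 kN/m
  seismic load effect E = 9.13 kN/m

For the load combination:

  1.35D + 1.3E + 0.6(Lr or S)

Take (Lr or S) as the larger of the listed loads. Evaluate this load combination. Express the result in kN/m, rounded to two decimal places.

(Lr or S) → Lr = 15.89 kN/m.
1.35(4.66) + 1.3(9.13) + 0.6(15.89) = 6.29 + 11.87 + 9.53 = 27.69
w_u = 27.69 kN/m.

27.69 kN/m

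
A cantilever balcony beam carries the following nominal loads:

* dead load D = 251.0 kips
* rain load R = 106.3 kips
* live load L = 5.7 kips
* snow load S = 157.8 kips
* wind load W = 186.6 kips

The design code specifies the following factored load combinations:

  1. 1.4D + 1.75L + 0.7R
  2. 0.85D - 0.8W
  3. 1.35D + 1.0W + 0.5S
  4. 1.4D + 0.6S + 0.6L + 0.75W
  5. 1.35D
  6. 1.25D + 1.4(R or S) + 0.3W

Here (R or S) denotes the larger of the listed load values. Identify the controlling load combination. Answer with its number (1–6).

Combination 3

(R or S) → S = 157.8 kips.
1. 1.4(251.0) + 1.75(5.7) + 0.7(106.3) = 351.40 + 9.98 + 74.41 = 435.79
2. 0.85(251.0) - 0.8(186.6) = 213.35 - 149.28 = 64.07
3. 1.35(251.0) + 1.0(186.6) + 0.5(157.8) = 338.85 + 186.60 + 78.90 = 604.35
4. 1.4(251.0) + 0.6(157.8) + 0.6(5.7) + 0.75(186.6) = 351.40 + 94.68 + 3.42 + 139.95 = 589.45
5. 1.35(251.0) = 338.85
6. 1.25(251.0) + 1.4(157.8) + 0.3(186.6) = 313.75 + 220.92 + 55.98 = 590.65
The largest value is 604.35 kips from combination 3.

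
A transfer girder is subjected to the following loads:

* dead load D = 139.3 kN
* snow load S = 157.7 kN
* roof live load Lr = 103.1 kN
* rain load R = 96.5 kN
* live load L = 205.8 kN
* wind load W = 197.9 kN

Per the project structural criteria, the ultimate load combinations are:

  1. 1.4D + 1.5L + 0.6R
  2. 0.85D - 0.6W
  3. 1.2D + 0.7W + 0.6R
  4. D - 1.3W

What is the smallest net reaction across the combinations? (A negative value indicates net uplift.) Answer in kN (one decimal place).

1. 1.4(139.3) + 1.5(205.8) + 0.6(96.5) = 195.0 + 308.7 + 57.9 = 561.6
2. 0.85(139.3) - 0.6(197.9) = 118.4 - 118.7 = -0.3
3. 1.2(139.3) + 0.7(197.9) + 0.6(96.5) = 167.2 + 138.5 + 57.9 = 363.6
4. 1.0(139.3) - 1.3(197.9) = 139.3 - 257.3 = -118.0
Combination 4 gives the minimum: -118.0 kN.

-118.0 kN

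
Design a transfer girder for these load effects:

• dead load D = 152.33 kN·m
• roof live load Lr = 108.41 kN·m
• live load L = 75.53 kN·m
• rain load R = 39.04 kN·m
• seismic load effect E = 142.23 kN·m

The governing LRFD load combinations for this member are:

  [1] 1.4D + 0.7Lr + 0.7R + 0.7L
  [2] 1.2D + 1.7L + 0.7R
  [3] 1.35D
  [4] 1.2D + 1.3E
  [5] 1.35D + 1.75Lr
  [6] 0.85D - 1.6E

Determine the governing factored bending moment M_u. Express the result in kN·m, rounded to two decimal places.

395.36 kN·m

[1] 1.4(152.33) + 0.7(108.41) + 0.7(39.04) + 0.7(75.53) = 213.26 + 75.89 + 27.33 + 52.87 = 369.35
[2] 1.2(152.33) + 1.7(75.53) + 0.7(39.04) = 182.80 + 128.40 + 27.33 = 338.53
[3] 1.35(152.33) = 205.65
[4] 1.2(152.33) + 1.3(142.23) = 182.80 + 184.90 = 367.70
[5] 1.35(152.33) + 1.75(108.41) = 395.36
[6] 0.85(152.33) - 1.6(142.23) = 129.48 - 227.57 = -98.09
The controlling combination is 5, giving 395.36 kN·m.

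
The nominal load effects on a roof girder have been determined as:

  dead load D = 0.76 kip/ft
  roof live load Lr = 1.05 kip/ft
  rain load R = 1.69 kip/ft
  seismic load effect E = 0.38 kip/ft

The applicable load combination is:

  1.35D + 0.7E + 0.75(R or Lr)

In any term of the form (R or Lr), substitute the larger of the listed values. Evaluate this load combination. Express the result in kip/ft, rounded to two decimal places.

2.56 kip/ft

(R or Lr) → R = 1.69 kip/ft.
1.35(0.76) + 0.7(0.38) + 0.75(1.69) = 2.56
w_u = 2.56 kip/ft.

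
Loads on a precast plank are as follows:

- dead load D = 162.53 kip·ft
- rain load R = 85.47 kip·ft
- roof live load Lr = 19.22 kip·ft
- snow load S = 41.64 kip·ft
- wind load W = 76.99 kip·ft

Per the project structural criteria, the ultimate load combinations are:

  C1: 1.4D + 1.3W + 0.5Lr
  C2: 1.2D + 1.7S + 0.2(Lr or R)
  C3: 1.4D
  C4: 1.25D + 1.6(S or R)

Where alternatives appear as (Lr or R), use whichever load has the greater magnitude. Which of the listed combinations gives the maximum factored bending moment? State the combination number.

(Lr or R) → R = 85.47 kip·ft; (S or R) → R = 85.47 kip·ft.
C1: 1.4(162.53) + 1.3(76.99) + 0.5(19.22) = 227.54 + 100.09 + 9.61 = 337.24
C2: 1.2(162.53) + 1.7(41.64) + 0.2(85.47) = 195.04 + 70.79 + 17.09 = 282.92
C3: 1.4(162.53) = 227.54
C4: 1.25(162.53) + 1.6(85.47) = 203.16 + 136.75 = 339.91
The largest value is 339.91 kip·ft from combination 4.

Combination 4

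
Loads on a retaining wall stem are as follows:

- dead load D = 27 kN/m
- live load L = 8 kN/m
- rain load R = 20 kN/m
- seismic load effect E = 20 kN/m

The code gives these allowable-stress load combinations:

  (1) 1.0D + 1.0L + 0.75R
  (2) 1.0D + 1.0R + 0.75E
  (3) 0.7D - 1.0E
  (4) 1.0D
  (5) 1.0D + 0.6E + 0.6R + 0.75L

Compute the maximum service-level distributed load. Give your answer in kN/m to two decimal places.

(1) 1.0(27) + 1.0(8) + 0.75(20) = 27.00 + 8.00 + 15.00 = 50.00
(2) 1.0(27) + 1.0(20) + 0.75(20) = 27.00 + 20.00 + 15.00 = 62.00
(3) 0.7(27) - 1.0(20) = 18.90 - 20.00 = -1.10
(4) 1.0(27) = 27.00
(5) 1.0(27) + 0.6(20) + 0.6(20) + 0.75(8) = 27.00 + 12.00 + 12.00 + 6.00 = 57.00
Combination 2 governs: w = 62.00 kN/m.

62.00 kN/m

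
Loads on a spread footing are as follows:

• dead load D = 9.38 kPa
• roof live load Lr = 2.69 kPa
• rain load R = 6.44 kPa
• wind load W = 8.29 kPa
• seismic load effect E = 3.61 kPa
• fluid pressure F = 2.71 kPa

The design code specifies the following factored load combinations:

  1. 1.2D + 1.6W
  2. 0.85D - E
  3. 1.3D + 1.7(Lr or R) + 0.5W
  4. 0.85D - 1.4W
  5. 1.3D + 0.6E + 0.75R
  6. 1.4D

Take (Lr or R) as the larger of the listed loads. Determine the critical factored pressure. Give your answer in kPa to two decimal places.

(Lr or R) → R = 6.44 kPa.
1. 1.2(9.38) + 1.6(8.29) = 11.26 + 13.26 = 24.52
2. 0.85(9.38) - 1.0(3.61) = 7.97 - 3.61 = 4.36
3. 1.3(9.38) + 1.7(6.44) + 0.5(8.29) = 12.19 + 10.95 + 4.15 = 27.29
4. 0.85(9.38) - 1.4(8.29) = -3.63
5. 1.3(9.38) + 0.6(3.61) + 0.75(6.44) = 12.19 + 2.17 + 4.83 = 19.19
6. 1.4(9.38) = 13.13
Combination 3 governs: p_u = 27.29 kPa.

27.29 kPa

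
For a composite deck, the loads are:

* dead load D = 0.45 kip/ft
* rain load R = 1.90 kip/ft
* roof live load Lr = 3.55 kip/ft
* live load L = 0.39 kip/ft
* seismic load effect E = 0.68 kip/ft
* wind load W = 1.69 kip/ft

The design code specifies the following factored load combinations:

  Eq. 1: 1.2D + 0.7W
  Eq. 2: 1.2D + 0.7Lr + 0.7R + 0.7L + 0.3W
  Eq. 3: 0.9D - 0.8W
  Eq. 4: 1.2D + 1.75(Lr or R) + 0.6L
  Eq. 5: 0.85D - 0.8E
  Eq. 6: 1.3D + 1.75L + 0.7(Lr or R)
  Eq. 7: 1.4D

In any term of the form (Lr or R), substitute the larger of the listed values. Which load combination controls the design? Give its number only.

(Lr or R) → Lr = 3.55 kip/ft.
Eq. 1: 1.2(0.45) + 0.7(1.69) = 1.72
Eq. 2: 1.2(0.45) + 0.7(3.55) + 0.7(1.90) + 0.7(0.39) + 0.3(1.69) = 5.14
Eq. 3: 0.9(0.45) - 0.8(1.69) = -0.95
Eq. 4: 1.2(0.45) + 1.75(3.55) + 0.6(0.39) = 6.99
Eq. 5: 0.85(0.45) - 0.8(0.68) = -0.16
Eq. 6: 1.3(0.45) + 1.75(0.39) + 0.7(3.55) = 3.75
Eq. 7: 1.4(0.45) = 0.63
The largest value is 6.99 kip/ft from combination 4.

Combination 4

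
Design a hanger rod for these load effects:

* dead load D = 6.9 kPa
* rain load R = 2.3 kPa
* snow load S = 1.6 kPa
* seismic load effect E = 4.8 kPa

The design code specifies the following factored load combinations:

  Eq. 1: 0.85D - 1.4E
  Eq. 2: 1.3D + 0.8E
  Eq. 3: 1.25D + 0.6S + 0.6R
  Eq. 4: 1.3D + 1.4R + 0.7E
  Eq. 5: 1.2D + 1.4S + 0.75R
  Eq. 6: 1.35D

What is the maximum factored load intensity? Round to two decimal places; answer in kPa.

Eq. 1: 0.85(6.9) - 1.4(4.8) = -0.86
Eq. 2: 1.3(6.9) + 0.8(4.8) = 12.81
Eq. 3: 1.25(6.9) + 0.6(1.6) + 0.6(2.3) = 10.97
Eq. 4: 1.3(6.9) + 1.4(2.3) + 0.7(4.8) = 15.55
Eq. 5: 1.2(6.9) + 1.4(1.6) + 0.75(2.3) = 12.25
Eq. 6: 1.35(6.9) = 9.32
Maximum is from combination 4.

15.55 kPa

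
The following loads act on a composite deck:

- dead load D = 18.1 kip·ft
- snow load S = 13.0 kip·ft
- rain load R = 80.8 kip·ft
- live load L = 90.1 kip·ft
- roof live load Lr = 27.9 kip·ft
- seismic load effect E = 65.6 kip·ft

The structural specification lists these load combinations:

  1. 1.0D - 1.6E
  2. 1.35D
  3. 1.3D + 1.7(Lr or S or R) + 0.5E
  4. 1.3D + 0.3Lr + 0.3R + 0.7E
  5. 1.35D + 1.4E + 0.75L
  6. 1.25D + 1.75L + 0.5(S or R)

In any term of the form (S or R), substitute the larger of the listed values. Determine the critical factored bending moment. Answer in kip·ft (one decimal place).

220.7 kip·ft

(Lr or S or R) → R = 80.8 kip·ft; (S or R) → R = 80.8 kip·ft.
1. 1.0(18.1) - 1.6(65.6) = -86.9
2. 1.35(18.1) = 24.4
3. 1.3(18.1) + 1.7(80.8) + 0.5(65.6) = 193.7
4. 1.3(18.1) + 0.3(27.9) + 0.3(80.8) + 0.7(65.6) = 102.1
5. 1.35(18.1) + 1.4(65.6) + 0.75(90.1) = 183.9
6. 1.25(18.1) + 1.75(90.1) + 0.5(80.8) = 220.7
Combination 6 governs: M_u = 220.7 kip·ft.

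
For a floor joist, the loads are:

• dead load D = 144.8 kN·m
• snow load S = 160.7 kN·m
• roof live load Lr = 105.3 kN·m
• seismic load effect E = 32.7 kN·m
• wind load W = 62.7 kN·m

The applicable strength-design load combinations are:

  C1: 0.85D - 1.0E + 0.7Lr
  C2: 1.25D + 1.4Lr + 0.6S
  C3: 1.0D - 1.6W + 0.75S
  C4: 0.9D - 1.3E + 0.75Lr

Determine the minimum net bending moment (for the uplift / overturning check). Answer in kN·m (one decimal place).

164.1 kN·m

C1: 0.85(144.8) - 1.0(32.7) + 0.7(105.3) = 123.1 - 32.7 + 73.7 = 164.1
C2: 1.25(144.8) + 1.4(105.3) + 0.6(160.7) = 181.0 + 147.4 + 96.4 = 424.8
C3: 1.0(144.8) - 1.6(62.7) + 0.75(160.7) = 144.8 - 100.3 + 120.5 = 165.0
C4: 0.9(144.8) - 1.3(32.7) + 0.75(105.3) = 130.3 - 42.5 + 79.0 = 166.8
Combination 1 gives the minimum: 164.1 kN·m.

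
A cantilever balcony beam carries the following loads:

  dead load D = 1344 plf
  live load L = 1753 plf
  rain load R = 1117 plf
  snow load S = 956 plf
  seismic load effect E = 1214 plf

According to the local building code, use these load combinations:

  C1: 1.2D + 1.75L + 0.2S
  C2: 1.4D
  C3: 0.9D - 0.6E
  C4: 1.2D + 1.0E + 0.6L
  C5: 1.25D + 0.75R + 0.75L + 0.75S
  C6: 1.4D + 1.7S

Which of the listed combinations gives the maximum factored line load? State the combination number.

C1: 1.2(1344) + 1.75(1753) + 0.2(956) = 1612.80 + 3067.75 + 191.20 = 4871.75
C2: 1.4(1344) = 1881.60
C3: 0.9(1344) - 0.6(1214) = 1209.60 - 728.40 = 481.20
C4: 1.2(1344) + 1.0(1214) + 0.6(1753) = 1612.80 + 1214.00 + 1051.80 = 3878.60
C5: 1.25(1344) + 0.75(1117) + 0.75(1753) + 0.75(956) = 1680.00 + 837.75 + 1314.75 + 717.00 = 4549.50
C6: 1.4(1344) + 1.7(956) = 1881.60 + 1625.20 = 3506.80
The largest value is 4871.75 plf from combination 1.

Combination 1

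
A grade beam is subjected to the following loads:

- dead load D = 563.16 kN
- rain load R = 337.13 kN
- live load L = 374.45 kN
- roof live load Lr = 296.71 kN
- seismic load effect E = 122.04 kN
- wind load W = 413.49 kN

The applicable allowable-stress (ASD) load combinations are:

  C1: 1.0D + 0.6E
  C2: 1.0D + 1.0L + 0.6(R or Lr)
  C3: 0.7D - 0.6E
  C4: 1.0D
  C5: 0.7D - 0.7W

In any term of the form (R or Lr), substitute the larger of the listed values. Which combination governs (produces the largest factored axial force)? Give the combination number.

(R or Lr) → R = 337.13 kN.
C1: 1.0(563.16) + 0.6(122.04) = 563.16 + 73.22 = 636.38
C2: 1.0(563.16) + 1.0(374.45) + 0.6(337.13) = 563.16 + 374.45 + 202.28 = 1139.89
C3: 0.7(563.16) - 0.6(122.04) = 394.21 - 73.22 = 320.99
C4: 1.0(563.16) = 563.16
C5: 0.7(563.16) - 0.7(413.49) = 394.21 - 289.44 = 104.77
The largest value is 1139.89 kN from combination 2.

Combination 2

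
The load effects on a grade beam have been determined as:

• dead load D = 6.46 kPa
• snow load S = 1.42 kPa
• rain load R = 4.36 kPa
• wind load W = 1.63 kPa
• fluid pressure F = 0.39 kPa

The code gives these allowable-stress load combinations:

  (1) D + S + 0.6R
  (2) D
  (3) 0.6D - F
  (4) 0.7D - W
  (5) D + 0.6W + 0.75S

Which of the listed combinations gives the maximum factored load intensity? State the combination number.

Combination 1

(1) 1.0(6.46) + 1.0(1.42) + 0.6(4.36) = 6.46 + 1.42 + 2.62 = 10.50
(2) 1.0(6.46) = 6.46
(3) 0.6(6.46) - 1.0(0.39) = 3.88 - 0.39 = 3.49
(4) 0.7(6.46) - 1.0(1.63) = 4.52 - 1.63 = 2.89
(5) 1.0(6.46) + 0.6(1.63) + 0.75(1.42) = 8.50
The largest value is 10.50 kPa from combination 1.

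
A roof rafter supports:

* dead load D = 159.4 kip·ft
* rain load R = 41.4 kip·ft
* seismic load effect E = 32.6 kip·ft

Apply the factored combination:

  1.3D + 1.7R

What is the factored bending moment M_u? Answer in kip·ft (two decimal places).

1.3(159.4) + 1.7(41.4) = 207.22 + 70.38 = 277.60
M_u = 277.60 kip·ft.

277.60 kip·ft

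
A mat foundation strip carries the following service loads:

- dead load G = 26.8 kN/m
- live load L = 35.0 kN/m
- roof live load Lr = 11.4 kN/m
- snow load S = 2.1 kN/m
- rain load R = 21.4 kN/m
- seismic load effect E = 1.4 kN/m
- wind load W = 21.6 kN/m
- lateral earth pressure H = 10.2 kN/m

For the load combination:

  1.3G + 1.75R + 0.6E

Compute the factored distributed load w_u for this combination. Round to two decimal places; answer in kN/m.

73.13 kN/m

1.3(26.8) + 1.75(21.4) + 0.6(1.4) = 34.84 + 37.45 + 0.84 = 73.13
w_u = 73.13 kN/m.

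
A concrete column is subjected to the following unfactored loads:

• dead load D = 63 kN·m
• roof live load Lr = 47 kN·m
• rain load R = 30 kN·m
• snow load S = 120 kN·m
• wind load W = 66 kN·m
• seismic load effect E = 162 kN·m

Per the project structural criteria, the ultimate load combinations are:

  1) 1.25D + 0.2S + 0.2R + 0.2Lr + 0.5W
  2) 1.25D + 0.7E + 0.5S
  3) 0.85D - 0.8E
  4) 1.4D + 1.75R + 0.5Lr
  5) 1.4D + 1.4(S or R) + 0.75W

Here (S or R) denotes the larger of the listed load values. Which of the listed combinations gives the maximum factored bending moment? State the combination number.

(S or R) → S = 120 kN·m.
1) 1.25(63) + 0.2(120) + 0.2(30) + 0.2(47) + 0.5(66) = 78.75 + 24.00 + 6.00 + 9.40 + 33.00 = 151.15
2) 1.25(63) + 0.7(162) + 0.5(120) = 78.75 + 113.40 + 60.00 = 252.15
3) 0.85(63) - 0.8(162) = 53.55 - 129.60 = -76.05
4) 1.4(63) + 1.75(30) + 0.5(47) = 88.20 + 52.50 + 23.50 = 164.20
5) 1.4(63) + 1.4(120) + 0.75(66) = 88.20 + 168.00 + 49.50 = 305.70
The largest value is 305.70 kN·m from combination 5.

Combination 5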